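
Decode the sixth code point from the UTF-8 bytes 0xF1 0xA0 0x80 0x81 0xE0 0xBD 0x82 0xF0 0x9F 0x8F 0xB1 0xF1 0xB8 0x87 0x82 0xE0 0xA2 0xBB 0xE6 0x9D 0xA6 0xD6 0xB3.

Offset 0: leading byte 0xF1 = 11110001 → 4-byte char #1 = F1 A0 80 81.
Offset 4: leading byte 0xE0 = 11100000 → 3-byte char #2 = E0 BD 82.
Offset 7: leading byte 0xF0 = 11110000 → 4-byte char #3 = F0 9F 8F B1.
Offset 11: leading byte 0xF1 = 11110001 → 4-byte char #4 = F1 B8 87 82.
Offset 15: leading byte 0xE0 = 11100000 → 3-byte char #5 = E0 A2 BB.
Offset 18: leading byte 0xE6 = 11100110 → 3-byte char #6 = E6 9D A6.
Leading byte 0xE6 = 11100110 matches 1110xxxx → 3-byte sequence.
Byte 1: 0xE6 = 11100110, payload 0110 (4 bits).
Byte 2: 0x9D = 10011101 (10xxxxxx ✓), payload 011101.
Byte 3: 0xA6 = 10100110 (10xxxxxx ✓), payload 100110.
Concatenate: 0110011101100110 = 0x6766 (16 bits → U+6766).

U+6766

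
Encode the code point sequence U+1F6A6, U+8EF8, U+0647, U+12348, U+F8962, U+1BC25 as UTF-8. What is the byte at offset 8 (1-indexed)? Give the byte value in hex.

0xD9

1-indexed offset 8 is 0-indexed offset 7.
U+1F6A6 → 4-byte form F0 9F 9A A6 at offsets 0–3.
U+8EF8 → 3-byte form E8 BB B8 at offsets 4–6.
U+0647 → 2-byte form D9 87 at offsets 7–8.
Offset 7 falls in char 3's range; it's byte 1 of D9 87 = 0xD9.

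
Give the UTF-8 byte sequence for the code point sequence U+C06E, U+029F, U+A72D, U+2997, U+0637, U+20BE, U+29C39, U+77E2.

U+C06E: 3-byte form → EC 81 AE.
U+029F: 2-byte form → CA 9F.
U+A72D: 3-byte form → EA 9C AD.
U+2997: 3-byte form → E2 A6 97.
U+0637: 2-byte form → D8 B7.
U+20BE: 3-byte form → E2 82 BE.
U+29C39: 4-byte form → F0 A9 B0 B9.
U+77E2: 3-byte form → E7 9F A2.
Concatenated (23 bytes): EC 81 AE CA 9F EA 9C AD E2 A6 97 D8 B7 E2 82 BE F0 A9 B0 B9 E7 9F A2.

EC 81 AE CA 9F EA 9C AD E2 A6 97 D8 B7 E2 82 BE F0 A9 B0 B9 E7 9F A2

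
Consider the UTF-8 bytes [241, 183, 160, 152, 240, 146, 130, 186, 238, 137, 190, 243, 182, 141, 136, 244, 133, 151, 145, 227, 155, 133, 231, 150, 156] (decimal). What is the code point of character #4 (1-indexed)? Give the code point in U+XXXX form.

U+F6348

Offset 0: leading byte 0xF1 = 11110001 → 4-byte char #1 = F1 B7 A0 98.
Offset 4: leading byte 0xF0 = 11110000 → 4-byte char #2 = F0 92 82 BA.
Offset 8: leading byte 0xEE = 11101110 → 3-byte char #3 = EE 89 BE.
Offset 11: leading byte 0xF3 = 11110011 → 4-byte char #4 = F3 B6 8D 88.
Leading byte 0xF3 = 11110011 matches 11110xxx → 4-byte sequence.
Byte 1: 0xF3 = 11110011, payload 011 (3 bits).
Byte 2: 0xB6 = 10110110 (10xxxxxx ✓), payload 110110.
Byte 3: 0x8D = 10001101 (10xxxxxx ✓), payload 001101.
Byte 4: 0x88 = 10001000 (10xxxxxx ✓), payload 001000.
Concatenate: 011110110001101001000 = 0xF6348 (21 bits → U+F6348).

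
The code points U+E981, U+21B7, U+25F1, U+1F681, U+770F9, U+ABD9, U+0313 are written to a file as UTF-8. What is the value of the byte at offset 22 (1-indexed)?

1-indexed offset 22 is 0-indexed offset 21.
U+E981 → 3-byte form EE A6 81 at offsets 0–2.
U+21B7 → 3-byte form E2 86 B7 at offsets 3–5.
U+25F1 → 3-byte form E2 97 B1 at offsets 6–8.
U+1F681 → 4-byte form F0 9F 9A 81 at offsets 9–12.
U+770F9 → 4-byte form F1 B7 83 B9 at offsets 13–16.
U+ABD9 → 3-byte form EA AF 99 at offsets 17–19.
U+0313 → 2-byte form CC 93 at offsets 20–21.
Offset 21 falls in char 7's range; it's byte 2 of CC 93 = 0x93.

0x93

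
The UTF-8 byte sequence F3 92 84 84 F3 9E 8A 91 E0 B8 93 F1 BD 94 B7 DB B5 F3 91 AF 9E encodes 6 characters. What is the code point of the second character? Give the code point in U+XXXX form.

Offset 0: leading byte 0xF3 = 11110011 → 4-byte char #1 = F3 92 84 84.
Offset 4: leading byte 0xF3 = 11110011 → 4-byte char #2 = F3 9E 8A 91.
Leading byte 0xF3 = 11110011 matches 11110xxx → 4-byte sequence.
Byte 1: 0xF3 = 11110011, payload 011 (3 bits).
Byte 2: 0x9E = 10011110 (10xxxxxx ✓), payload 011110.
Byte 3: 0x8A = 10001010 (10xxxxxx ✓), payload 001010.
Byte 4: 0x91 = 10010001 (10xxxxxx ✓), payload 010001.
Concatenate: 011011110001010010001 = 0xDE291 (21 bits → U+DE291).

U+DE291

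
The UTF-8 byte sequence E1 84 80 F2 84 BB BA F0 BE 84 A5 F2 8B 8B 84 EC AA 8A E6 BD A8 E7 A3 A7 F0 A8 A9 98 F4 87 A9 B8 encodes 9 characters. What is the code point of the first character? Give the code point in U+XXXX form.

U+1100

Offset 0: leading byte 0xE1 = 11100001 → 3-byte char #1 = E1 84 80.
Leading byte 0xE1 = 11100001 matches 1110xxxx → 3-byte sequence.
Byte 1: 0xE1 = 11100001, payload 0001 (4 bits).
Byte 2: 0x84 = 10000100 (10xxxxxx ✓), payload 000100.
Byte 3: 0x80 = 10000000 (10xxxxxx ✓), payload 000000.
Concatenate: 0001000100000000 = 0x1100 (16 bits → U+1100).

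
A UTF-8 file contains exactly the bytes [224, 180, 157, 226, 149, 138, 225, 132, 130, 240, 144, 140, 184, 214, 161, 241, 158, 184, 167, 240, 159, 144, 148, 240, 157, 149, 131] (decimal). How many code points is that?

Byte at offset 0: 0xE0 = 11100000 → 3-byte char (#1). Advance 3.
Byte at offset 3: 0xE2 = 11100010 → 3-byte char (#2). Advance 3.
Byte at offset 6: 0xE1 = 11100001 → 3-byte char (#3). Advance 3.
Byte at offset 9: 0xF0 = 11110000 → 4-byte char (#4). Advance 4.
Byte at offset 13: 0xD6 = 11010110 → 2-byte char (#5). Advance 2.
Byte at offset 15: 0xF1 = 11110001 → 4-byte char (#6). Advance 4.
Byte at offset 19: 0xF0 = 11110000 → 4-byte char (#7). Advance 4.
Byte at offset 23: 0xF0 = 11110000 → 4-byte char (#8). Advance 4.
Reached end at offset 27 after 8 code points.

8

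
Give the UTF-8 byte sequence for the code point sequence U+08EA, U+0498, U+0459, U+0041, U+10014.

E0 A3 AA D2 98 D1 99 41 F0 90 80 94

U+08EA: 3-byte form → E0 A3 AA.
U+0498: 2-byte form → D2 98.
U+0459: 2-byte form → D1 99.
U+0041: 1-byte form → 41.
U+10014: 4-byte form → F0 90 80 94.
Concatenated (12 bytes): E0 A3 AA D2 98 D1 99 41 F0 90 80 94.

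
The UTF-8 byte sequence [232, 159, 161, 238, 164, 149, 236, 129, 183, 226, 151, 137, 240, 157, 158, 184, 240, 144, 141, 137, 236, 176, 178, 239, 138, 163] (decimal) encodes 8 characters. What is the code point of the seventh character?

Offset 0: leading byte 0xE8 = 11101000 → 3-byte char #1 = E8 9F A1.
Offset 3: leading byte 0xEE = 11101110 → 3-byte char #2 = EE A4 95.
Offset 6: leading byte 0xEC = 11101100 → 3-byte char #3 = EC 81 B7.
Offset 9: leading byte 0xE2 = 11100010 → 3-byte char #4 = E2 97 89.
Offset 12: leading byte 0xF0 = 11110000 → 4-byte char #5 = F0 9D 9E B8.
Offset 16: leading byte 0xF0 = 11110000 → 4-byte char #6 = F0 90 8D 89.
Offset 20: leading byte 0xEC = 11101100 → 3-byte char #7 = EC B0 B2.
Leading byte 0xEC = 11101100 matches 1110xxxx → 3-byte sequence.
Byte 1: 0xEC = 11101100, payload 1100 (4 bits).
Byte 2: 0xB0 = 10110000 (10xxxxxx ✓), payload 110000.
Byte 3: 0xB2 = 10110010 (10xxxxxx ✓), payload 110010.
Concatenate: 1100110000110010 = 0xCC32 (16 bits → U+CC32).

U+CC32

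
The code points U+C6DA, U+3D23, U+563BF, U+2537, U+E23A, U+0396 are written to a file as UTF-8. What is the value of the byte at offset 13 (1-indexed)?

1-indexed offset 13 is 0-indexed offset 12.
U+C6DA → 3-byte form EC 9B 9A at offsets 0–2.
U+3D23 → 3-byte form E3 B4 A3 at offsets 3–5.
U+563BF → 4-byte form F1 96 8E BF at offsets 6–9.
U+2537 → 3-byte form E2 94 B7 at offsets 10–12.
Offset 12 falls in char 4's range; it's byte 3 of E2 94 B7 = 0xB7.

0xB7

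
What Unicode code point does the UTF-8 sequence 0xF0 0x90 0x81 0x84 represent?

Leading byte 0xF0 = 11110000 matches 11110xxx → 4-byte sequence.
Byte 1: 0xF0 = 11110000, payload 000 (3 bits).
Byte 2: 0x90 = 10010000 (10xxxxxx ✓), payload 010000.
Byte 3: 0x81 = 10000001 (10xxxxxx ✓), payload 000001.
Byte 4: 0x84 = 10000100 (10xxxxxx ✓), payload 000100.
Concatenate: 000010000000001000100 = 0x10044 (21 bits → U+10044).

U+10044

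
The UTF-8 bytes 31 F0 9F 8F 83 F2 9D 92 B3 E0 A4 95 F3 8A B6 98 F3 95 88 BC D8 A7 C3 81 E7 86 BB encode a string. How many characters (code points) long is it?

Byte at offset 0: 0x31 = 00110001 → 1-byte char (#1). Advance 1.
Byte at offset 1: 0xF0 = 11110000 → 4-byte char (#2). Advance 4.
Byte at offset 5: 0xF2 = 11110010 → 4-byte char (#3). Advance 4.
Byte at offset 9: 0xE0 = 11100000 → 3-byte char (#4). Advance 3.
Byte at offset 12: 0xF3 = 11110011 → 4-byte char (#5). Advance 4.
Byte at offset 16: 0xF3 = 11110011 → 4-byte char (#6). Advance 4.
Byte at offset 20: 0xD8 = 11011000 → 2-byte char (#7). Advance 2.
Byte at offset 22: 0xC3 = 11000011 → 2-byte char (#8). Advance 2.
Byte at offset 24: 0xE7 = 11100111 → 3-byte char (#9). Advance 3.
Reached end at offset 27 after 9 code points.

9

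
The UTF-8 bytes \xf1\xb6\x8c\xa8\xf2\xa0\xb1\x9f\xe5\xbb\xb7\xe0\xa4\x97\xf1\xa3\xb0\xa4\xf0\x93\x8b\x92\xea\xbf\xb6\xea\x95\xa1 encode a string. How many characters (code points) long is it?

Byte at offset 0: 0xF1 = 11110001 → 4-byte char (#1). Advance 4.
Byte at offset 4: 0xF2 = 11110010 → 4-byte char (#2). Advance 4.
Byte at offset 8: 0xE5 = 11100101 → 3-byte char (#3). Advance 3.
Byte at offset 11: 0xE0 = 11100000 → 3-byte char (#4). Advance 3.
Byte at offset 14: 0xF1 = 11110001 → 4-byte char (#5). Advance 4.
Byte at offset 18: 0xF0 = 11110000 → 4-byte char (#6). Advance 4.
Byte at offset 22: 0xEA = 11101010 → 3-byte char (#7). Advance 3.
Byte at offset 25: 0xEA = 11101010 → 3-byte char (#8). Advance 3.
Reached end at offset 28 after 8 code points.

8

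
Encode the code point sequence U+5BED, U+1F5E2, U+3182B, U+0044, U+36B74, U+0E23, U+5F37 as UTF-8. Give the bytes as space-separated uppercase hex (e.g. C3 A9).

U+5BED: 3-byte form → E5 AF AD.
U+1F5E2: 4-byte form → F0 9F 97 A2.
U+3182B: 4-byte form → F0 B1 A0 AB.
U+0044: 1-byte form → 44.
U+36B74: 4-byte form → F0 B6 AD B4.
U+0E23: 3-byte form → E0 B8 A3.
U+5F37: 3-byte form → E5 BC B7.
Concatenated (22 bytes): E5 AF AD F0 9F 97 A2 F0 B1 A0 AB 44 F0 B6 AD B4 E0 B8 A3 E5 BC B7.

E5 AF AD F0 9F 97 A2 F0 B1 A0 AB 44 F0 B6 AD B4 E0 B8 A3 E5 BC B7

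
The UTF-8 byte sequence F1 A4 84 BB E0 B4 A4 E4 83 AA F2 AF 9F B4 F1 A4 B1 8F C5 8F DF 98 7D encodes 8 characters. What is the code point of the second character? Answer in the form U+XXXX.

Offset 0: leading byte 0xF1 = 11110001 → 4-byte char #1 = F1 A4 84 BB.
Offset 4: leading byte 0xE0 = 11100000 → 3-byte char #2 = E0 B4 A4.
Leading byte 0xE0 = 11100000 matches 1110xxxx → 3-byte sequence.
Byte 1: 0xE0 = 11100000, payload 0000 (4 bits).
Byte 2: 0xB4 = 10110100 (10xxxxxx ✓), payload 110100.
Byte 3: 0xA4 = 10100100 (10xxxxxx ✓), payload 100100.
Concatenate: 0000110100100100 = 0xD24 (16 bits → U+0D24).

U+0D24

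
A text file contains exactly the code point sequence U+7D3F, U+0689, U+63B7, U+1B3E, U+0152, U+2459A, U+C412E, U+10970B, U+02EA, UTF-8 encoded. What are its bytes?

U+7D3F: 3-byte form → E7 B4 BF.
U+0689: 2-byte form → DA 89.
U+63B7: 3-byte form → E6 8E B7.
U+1B3E: 3-byte form → E1 AC BE.
U+0152: 2-byte form → C5 92.
U+2459A: 4-byte form → F0 A4 96 9A.
U+C412E: 4-byte form → F3 84 84 AE.
U+10970B: 4-byte form → F4 89 9C 8B.
U+02EA: 2-byte form → CB AA.
Concatenated (27 bytes): E7 B4 BF DA 89 E6 8E B7 E1 AC BE C5 92 F0 A4 96 9A F3 84 84 AE F4 89 9C 8B CB AA.

E7 B4 BF DA 89 E6 8E B7 E1 AC BE C5 92 F0 A4 96 9A F3 84 84 AE F4 89 9C 8B CB AA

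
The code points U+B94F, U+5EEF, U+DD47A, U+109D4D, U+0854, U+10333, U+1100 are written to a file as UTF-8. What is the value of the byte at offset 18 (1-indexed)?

0xF0

1-indexed offset 18 is 0-indexed offset 17.
U+B94F → 3-byte form EB A5 8F at offsets 0–2.
U+5EEF → 3-byte form E5 BB AF at offsets 3–5.
U+DD47A → 4-byte form F3 9D 91 BA at offsets 6–9.
U+109D4D → 4-byte form F4 89 B5 8D at offsets 10–13.
U+0854 → 3-byte form E0 A1 94 at offsets 14–16.
U+10333 → 4-byte form F0 90 8C B3 at offsets 17–20.
Offset 17 falls in char 6's range; it's byte 1 of F0 90 8C B3 = 0xF0.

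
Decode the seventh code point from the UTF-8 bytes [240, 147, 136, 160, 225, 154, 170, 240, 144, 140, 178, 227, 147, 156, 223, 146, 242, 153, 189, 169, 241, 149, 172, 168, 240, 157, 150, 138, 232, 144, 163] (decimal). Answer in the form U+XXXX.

Offset 0: leading byte 0xF0 = 11110000 → 4-byte char #1 = F0 93 88 A0.
Offset 4: leading byte 0xE1 = 11100001 → 3-byte char #2 = E1 9A AA.
Offset 7: leading byte 0xF0 = 11110000 → 4-byte char #3 = F0 90 8C B2.
Offset 11: leading byte 0xE3 = 11100011 → 3-byte char #4 = E3 93 9C.
Offset 14: leading byte 0xDF = 11011111 → 2-byte char #5 = DF 92.
Offset 16: leading byte 0xF2 = 11110010 → 4-byte char #6 = F2 99 BD A9.
Offset 20: leading byte 0xF1 = 11110001 → 4-byte char #7 = F1 95 AC A8.
Leading byte 0xF1 = 11110001 matches 11110xxx → 4-byte sequence.
Byte 1: 0xF1 = 11110001, payload 001 (3 bits).
Byte 2: 0x95 = 10010101 (10xxxxxx ✓), payload 010101.
Byte 3: 0xAC = 10101100 (10xxxxxx ✓), payload 101100.
Byte 4: 0xA8 = 10101000 (10xxxxxx ✓), payload 101000.
Concatenate: 001010101101100101000 = 0x55B28 (21 bits → U+55B28).

U+55B28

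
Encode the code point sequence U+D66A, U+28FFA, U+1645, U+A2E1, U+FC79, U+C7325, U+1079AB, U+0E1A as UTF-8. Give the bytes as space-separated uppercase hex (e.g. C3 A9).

U+D66A: 3-byte form → ED 99 AA.
U+28FFA: 4-byte form → F0 A8 BF BA.
U+1645: 3-byte form → E1 99 85.
U+A2E1: 3-byte form → EA 8B A1.
U+FC79: 3-byte form → EF B1 B9.
U+C7325: 4-byte form → F3 87 8C A5.
U+1079AB: 4-byte form → F4 87 A6 AB.
U+0E1A: 3-byte form → E0 B8 9A.
Concatenated (27 bytes): ED 99 AA F0 A8 BF BA E1 99 85 EA 8B A1 EF B1 B9 F3 87 8C A5 F4 87 A6 AB E0 B8 9A.

ED 99 AA F0 A8 BF BA E1 99 85 EA 8B A1 EF B1 B9 F3 87 8C A5 F4 87 A6 AB E0 B8 9A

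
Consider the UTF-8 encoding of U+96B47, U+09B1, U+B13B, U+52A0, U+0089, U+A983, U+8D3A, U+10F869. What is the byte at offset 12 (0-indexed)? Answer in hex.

U+96B47 → 4-byte form F2 96 AD 87 at offsets 0–3.
U+09B1 → 3-byte form E0 A6 B1 at offsets 4–6.
U+B13B → 3-byte form EB 84 BB at offsets 7–9.
U+52A0 → 3-byte form E5 8A A0 at offsets 10–12.
Offset 12 falls in char 4's range; it's byte 3 of E5 8A A0 = 0xA0.

0xA0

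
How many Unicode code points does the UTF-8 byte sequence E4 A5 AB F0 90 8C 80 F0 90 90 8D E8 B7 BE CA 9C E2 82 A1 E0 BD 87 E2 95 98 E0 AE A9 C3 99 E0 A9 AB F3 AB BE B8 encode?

12

Byte at offset 0: 0xE4 = 11100100 → 3-byte char (#1). Advance 3.
Byte at offset 3: 0xF0 = 11110000 → 4-byte char (#2). Advance 4.
Byte at offset 7: 0xF0 = 11110000 → 4-byte char (#3). Advance 4.
Byte at offset 11: 0xE8 = 11101000 → 3-byte char (#4). Advance 3.
Byte at offset 14: 0xCA = 11001010 → 2-byte char (#5). Advance 2.
Byte at offset 16: 0xE2 = 11100010 → 3-byte char (#6). Advance 3.
Byte at offset 19: 0xE0 = 11100000 → 3-byte char (#7). Advance 3.
Byte at offset 22: 0xE2 = 11100010 → 3-byte char (#8). Advance 3.
Byte at offset 25: 0xE0 = 11100000 → 3-byte char (#9). Advance 3.
Byte at offset 28: 0xC3 = 11000011 → 2-byte char (#10). Advance 2.
Byte at offset 30: 0xE0 = 11100000 → 3-byte char (#11). Advance 3.
Byte at offset 33: 0xF3 = 11110011 → 4-byte char (#12). Advance 4.
Reached end at offset 37 after 12 code points.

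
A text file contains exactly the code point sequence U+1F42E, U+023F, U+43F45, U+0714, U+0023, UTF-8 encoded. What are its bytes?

U+1F42E: 4-byte form → F0 9F 90 AE.
U+023F: 2-byte form → C8 BF.
U+43F45: 4-byte form → F1 83 BD 85.
U+0714: 2-byte form → DC 94.
U+0023: 1-byte form → 23.
Concatenated (13 bytes): F0 9F 90 AE C8 BF F1 83 BD 85 DC 94 23.

F0 9F 90 AE C8 BF F1 83 BD 85 DC 94 23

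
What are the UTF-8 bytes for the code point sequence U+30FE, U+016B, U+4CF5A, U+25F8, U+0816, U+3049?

E3 83 BE C5 AB F1 8C BD 9A E2 97 B8 E0 A0 96 E3 81 89

U+30FE: 3-byte form → E3 83 BE.
U+016B: 2-byte form → C5 AB.
U+4CF5A: 4-byte form → F1 8C BD 9A.
U+25F8: 3-byte form → E2 97 B8.
U+0816: 3-byte form → E0 A0 96.
U+3049: 3-byte form → E3 81 89.
Concatenated (18 bytes): E3 83 BE C5 AB F1 8C BD 9A E2 97 B8 E0 A0 96 E3 81 89.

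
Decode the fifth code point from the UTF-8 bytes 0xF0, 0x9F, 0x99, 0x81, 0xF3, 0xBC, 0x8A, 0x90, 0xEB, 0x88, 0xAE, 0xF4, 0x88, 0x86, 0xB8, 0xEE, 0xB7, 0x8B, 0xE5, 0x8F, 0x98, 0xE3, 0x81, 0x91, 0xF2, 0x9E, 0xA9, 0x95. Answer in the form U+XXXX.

Offset 0: leading byte 0xF0 = 11110000 → 4-byte char #1 = F0 9F 99 81.
Offset 4: leading byte 0xF3 = 11110011 → 4-byte char #2 = F3 BC 8A 90.
Offset 8: leading byte 0xEB = 11101011 → 3-byte char #3 = EB 88 AE.
Offset 11: leading byte 0xF4 = 11110100 → 4-byte char #4 = F4 88 86 B8.
Offset 15: leading byte 0xEE = 11101110 → 3-byte char #5 = EE B7 8B.
Leading byte 0xEE = 11101110 matches 1110xxxx → 3-byte sequence.
Byte 1: 0xEE = 11101110, payload 1110 (4 bits).
Byte 2: 0xB7 = 10110111 (10xxxxxx ✓), payload 110111.
Byte 3: 0x8B = 10001011 (10xxxxxx ✓), payload 001011.
Concatenate: 1110110111001011 = 0xEDCB (16 bits → U+EDCB).

U+EDCB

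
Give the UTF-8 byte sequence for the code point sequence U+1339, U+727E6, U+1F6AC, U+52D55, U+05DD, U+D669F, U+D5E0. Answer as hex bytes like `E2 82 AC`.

U+1339: 3-byte form → E1 8C B9.
U+727E6: 4-byte form → F1 B2 9F A6.
U+1F6AC: 4-byte form → F0 9F 9A AC.
U+52D55: 4-byte form → F1 92 B5 95.
U+05DD: 2-byte form → D7 9D.
U+D669F: 4-byte form → F3 96 9A 9F.
U+D5E0: 3-byte form → ED 97 A0.
Concatenated (24 bytes): E1 8C B9 F1 B2 9F A6 F0 9F 9A AC F1 92 B5 95 D7 9D F3 96 9A 9F ED 97 A0.

E1 8C B9 F1 B2 9F A6 F0 9F 9A AC F1 92 B5 95 D7 9D F3 96 9A 9F ED 97 A0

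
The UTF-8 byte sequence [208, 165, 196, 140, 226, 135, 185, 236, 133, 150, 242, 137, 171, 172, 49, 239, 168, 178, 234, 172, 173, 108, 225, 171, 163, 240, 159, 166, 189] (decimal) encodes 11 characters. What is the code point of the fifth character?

U+89AEC

Offset 0: leading byte 0xD0 = 11010000 → 2-byte char #1 = D0 A5.
Offset 2: leading byte 0xC4 = 11000100 → 2-byte char #2 = C4 8C.
Offset 4: leading byte 0xE2 = 11100010 → 3-byte char #3 = E2 87 B9.
Offset 7: leading byte 0xEC = 11101100 → 3-byte char #4 = EC 85 96.
Offset 10: leading byte 0xF2 = 11110010 → 4-byte char #5 = F2 89 AB AC.
Leading byte 0xF2 = 11110010 matches 11110xxx → 4-byte sequence.
Byte 1: 0xF2 = 11110010, payload 010 (3 bits).
Byte 2: 0x89 = 10001001 (10xxxxxx ✓), payload 001001.
Byte 3: 0xAB = 10101011 (10xxxxxx ✓), payload 101011.
Byte 4: 0xAC = 10101100 (10xxxxxx ✓), payload 101100.
Concatenate: 010001001101011101100 = 0x89AEC (21 bits → U+89AEC).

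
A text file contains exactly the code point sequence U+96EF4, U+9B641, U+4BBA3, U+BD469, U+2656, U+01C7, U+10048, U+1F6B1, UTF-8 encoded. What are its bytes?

F2 96 BB B4 F2 9B 99 81 F1 8B AE A3 F2 BD 91 A9 E2 99 96 C7 87 F0 90 81 88 F0 9F 9A B1

U+96EF4: 4-byte form → F2 96 BB B4.
U+9B641: 4-byte form → F2 9B 99 81.
U+4BBA3: 4-byte form → F1 8B AE A3.
U+BD469: 4-byte form → F2 BD 91 A9.
U+2656: 3-byte form → E2 99 96.
U+01C7: 2-byte form → C7 87.
U+10048: 4-byte form → F0 90 81 88.
U+1F6B1: 4-byte form → F0 9F 9A B1.
Concatenated (29 bytes): F2 96 BB B4 F2 9B 99 81 F1 8B AE A3 F2 BD 91 A9 E2 99 96 C7 87 F0 90 81 88 F0 9F 9A B1.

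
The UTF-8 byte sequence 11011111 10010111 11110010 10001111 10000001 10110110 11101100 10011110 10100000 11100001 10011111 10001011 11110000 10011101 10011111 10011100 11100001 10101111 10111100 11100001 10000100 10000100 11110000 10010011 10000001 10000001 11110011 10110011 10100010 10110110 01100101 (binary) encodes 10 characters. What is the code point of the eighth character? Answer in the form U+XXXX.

Offset 0: leading byte 0xDF = 11011111 → 2-byte char #1 = DF 97.
Offset 2: leading byte 0xF2 = 11110010 → 4-byte char #2 = F2 8F 81 B6.
Offset 6: leading byte 0xEC = 11101100 → 3-byte char #3 = EC 9E A0.
Offset 9: leading byte 0xE1 = 11100001 → 3-byte char #4 = E1 9F 8B.
Offset 12: leading byte 0xF0 = 11110000 → 4-byte char #5 = F0 9D 9F 9C.
Offset 16: leading byte 0xE1 = 11100001 → 3-byte char #6 = E1 AF BC.
Offset 19: leading byte 0xE1 = 11100001 → 3-byte char #7 = E1 84 84.
Offset 22: leading byte 0xF0 = 11110000 → 4-byte char #8 = F0 93 81 81.
Leading byte 0xF0 = 11110000 matches 11110xxx → 4-byte sequence.
Byte 1: 0xF0 = 11110000, payload 000 (3 bits).
Byte 2: 0x93 = 10010011 (10xxxxxx ✓), payload 010011.
Byte 3: 0x81 = 10000001 (10xxxxxx ✓), payload 000001.
Byte 4: 0x81 = 10000001 (10xxxxxx ✓), payload 000001.
Concatenate: 000010011000001000001 = 0x13041 (21 bits → U+13041).

U+13041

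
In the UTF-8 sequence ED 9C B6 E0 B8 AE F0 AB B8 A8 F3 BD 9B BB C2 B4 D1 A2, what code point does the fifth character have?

Offset 0: leading byte 0xED = 11101101 → 3-byte char #1 = ED 9C B6.
Offset 3: leading byte 0xE0 = 11100000 → 3-byte char #2 = E0 B8 AE.
Offset 6: leading byte 0xF0 = 11110000 → 4-byte char #3 = F0 AB B8 A8.
Offset 10: leading byte 0xF3 = 11110011 → 4-byte char #4 = F3 BD 9B BB.
Offset 14: leading byte 0xC2 = 11000010 → 2-byte char #5 = C2 B4.
Leading byte 0xC2 = 11000010 matches 110xxxxx → 2-byte sequence.
Byte 1: 0xC2 = 11000010, payload 00010 (5 bits).
Byte 2: 0xB4 = 10110100 (10xxxxxx ✓), payload 110100.
Concatenate: 00010110100 = 0xB4 (11 bits → U+00B4).

U+00B4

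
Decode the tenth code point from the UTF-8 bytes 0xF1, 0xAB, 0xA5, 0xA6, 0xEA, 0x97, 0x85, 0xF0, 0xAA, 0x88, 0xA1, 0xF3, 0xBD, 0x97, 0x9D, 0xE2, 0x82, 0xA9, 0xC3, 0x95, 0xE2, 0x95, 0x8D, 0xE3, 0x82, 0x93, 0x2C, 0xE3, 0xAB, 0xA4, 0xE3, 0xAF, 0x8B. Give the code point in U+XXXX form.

U+3AE4

Offset 0: leading byte 0xF1 = 11110001 → 4-byte char #1 = F1 AB A5 A6.
Offset 4: leading byte 0xEA = 11101010 → 3-byte char #2 = EA 97 85.
Offset 7: leading byte 0xF0 = 11110000 → 4-byte char #3 = F0 AA 88 A1.
Offset 11: leading byte 0xF3 = 11110011 → 4-byte char #4 = F3 BD 97 9D.
Offset 15: leading byte 0xE2 = 11100010 → 3-byte char #5 = E2 82 A9.
Offset 18: leading byte 0xC3 = 11000011 → 2-byte char #6 = C3 95.
Offset 20: leading byte 0xE2 = 11100010 → 3-byte char #7 = E2 95 8D.
Offset 23: leading byte 0xE3 = 11100011 → 3-byte char #8 = E3 82 93.
Offset 26: leading byte 0x2C = 00101100 → 1-byte char #9 = 2C.
Offset 27: leading byte 0xE3 = 11100011 → 3-byte char #10 = E3 AB A4.
Leading byte 0xE3 = 11100011 matches 1110xxxx → 3-byte sequence.
Byte 1: 0xE3 = 11100011, payload 0011 (4 bits).
Byte 2: 0xAB = 10101011 (10xxxxxx ✓), payload 101011.
Byte 3: 0xA4 = 10100100 (10xxxxxx ✓), payload 100100.
Concatenate: 0011101011100100 = 0x3AE4 (16 bits → U+3AE4).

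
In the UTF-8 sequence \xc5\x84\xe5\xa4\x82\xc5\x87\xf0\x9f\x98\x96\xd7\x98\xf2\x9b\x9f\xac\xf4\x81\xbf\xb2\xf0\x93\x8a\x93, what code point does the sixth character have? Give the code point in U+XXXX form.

U+9B7EC

Offset 0: leading byte 0xC5 = 11000101 → 2-byte char #1 = C5 84.
Offset 2: leading byte 0xE5 = 11100101 → 3-byte char #2 = E5 A4 82.
Offset 5: leading byte 0xC5 = 11000101 → 2-byte char #3 = C5 87.
Offset 7: leading byte 0xF0 = 11110000 → 4-byte char #4 = F0 9F 98 96.
Offset 11: leading byte 0xD7 = 11010111 → 2-byte char #5 = D7 98.
Offset 13: leading byte 0xF2 = 11110010 → 4-byte char #6 = F2 9B 9F AC.
Leading byte 0xF2 = 11110010 matches 11110xxx → 4-byte sequence.
Byte 1: 0xF2 = 11110010, payload 010 (3 bits).
Byte 2: 0x9B = 10011011 (10xxxxxx ✓), payload 011011.
Byte 3: 0x9F = 10011111 (10xxxxxx ✓), payload 011111.
Byte 4: 0xAC = 10101100 (10xxxxxx ✓), payload 101100.
Concatenate: 010011011011111101100 = 0x9B7EC (21 bits → U+9B7EC).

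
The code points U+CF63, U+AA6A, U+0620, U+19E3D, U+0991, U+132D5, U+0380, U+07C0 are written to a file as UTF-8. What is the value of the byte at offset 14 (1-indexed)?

1-indexed offset 14 is 0-indexed offset 13.
U+CF63 → 3-byte form EC BD A3 at offsets 0–2.
U+AA6A → 3-byte form EA A9 AA at offsets 3–5.
U+0620 → 2-byte form D8 A0 at offsets 6–7.
U+19E3D → 4-byte form F0 99 B8 BD at offsets 8–11.
U+0991 → 3-byte form E0 A6 91 at offsets 12–14.
Offset 13 falls in char 5's range; it's byte 2 of E0 A6 91 = 0xA6.

0xA6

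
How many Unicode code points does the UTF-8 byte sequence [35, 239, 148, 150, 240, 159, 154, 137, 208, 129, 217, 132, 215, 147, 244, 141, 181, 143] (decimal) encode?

Byte at offset 0: 0x23 = 00100011 → 1-byte char (#1). Advance 1.
Byte at offset 1: 0xEF = 11101111 → 3-byte char (#2). Advance 3.
Byte at offset 4: 0xF0 = 11110000 → 4-byte char (#3). Advance 4.
Byte at offset 8: 0xD0 = 11010000 → 2-byte char (#4). Advance 2.
Byte at offset 10: 0xD9 = 11011001 → 2-byte char (#5). Advance 2.
Byte at offset 12: 0xD7 = 11010111 → 2-byte char (#6). Advance 2.
Byte at offset 14: 0xF4 = 11110100 → 4-byte char (#7). Advance 4.
Reached end at offset 18 after 7 code points.

7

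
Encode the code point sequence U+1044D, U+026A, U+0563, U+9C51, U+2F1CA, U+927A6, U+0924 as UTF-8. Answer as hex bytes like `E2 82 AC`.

F0 90 91 8D C9 AA D5 A3 E9 B1 91 F0 AF 87 8A F2 92 9E A6 E0 A4 A4

U+1044D: 4-byte form → F0 90 91 8D.
U+026A: 2-byte form → C9 AA.
U+0563: 2-byte form → D5 A3.
U+9C51: 3-byte form → E9 B1 91.
U+2F1CA: 4-byte form → F0 AF 87 8A.
U+927A6: 4-byte form → F2 92 9E A6.
U+0924: 3-byte form → E0 A4 A4.
Concatenated (22 bytes): F0 90 91 8D C9 AA D5 A3 E9 B1 91 F0 AF 87 8A F2 92 9E A6 E0 A4 A4.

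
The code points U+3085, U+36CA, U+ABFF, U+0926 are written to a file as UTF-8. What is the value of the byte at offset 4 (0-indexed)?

U+3085 → 3-byte form E3 82 85 at offsets 0–2.
U+36CA → 3-byte form E3 9B 8A at offsets 3–5.
Offset 4 falls in char 2's range; it's byte 2 of E3 9B 8A = 0x9B.

0x9B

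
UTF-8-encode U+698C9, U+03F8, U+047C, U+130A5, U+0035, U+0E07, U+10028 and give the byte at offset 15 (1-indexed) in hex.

0xB8

1-indexed offset 15 is 0-indexed offset 14.
U+698C9 → 4-byte form F1 A9 A3 89 at offsets 0–3.
U+03F8 → 2-byte form CF B8 at offsets 4–5.
U+047C → 2-byte form D1 BC at offsets 6–7.
U+130A5 → 4-byte form F0 93 82 A5 at offsets 8–11.
U+0035 → 1-byte form 35 at offsets 12–12.
U+0E07 → 3-byte form E0 B8 87 at offsets 13–15.
Offset 14 falls in char 6's range; it's byte 2 of E0 B8 87 = 0xB8.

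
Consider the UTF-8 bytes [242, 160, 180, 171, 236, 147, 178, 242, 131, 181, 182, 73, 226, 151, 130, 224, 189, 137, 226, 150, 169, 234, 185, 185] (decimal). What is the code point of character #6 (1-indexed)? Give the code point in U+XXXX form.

U+0F49

Offset 0: leading byte 0xF2 = 11110010 → 4-byte char #1 = F2 A0 B4 AB.
Offset 4: leading byte 0xEC = 11101100 → 3-byte char #2 = EC 93 B2.
Offset 7: leading byte 0xF2 = 11110010 → 4-byte char #3 = F2 83 B5 B6.
Offset 11: leading byte 0x49 = 01001001 → 1-byte char #4 = 49.
Offset 12: leading byte 0xE2 = 11100010 → 3-byte char #5 = E2 97 82.
Offset 15: leading byte 0xE0 = 11100000 → 3-byte char #6 = E0 BD 89.
Leading byte 0xE0 = 11100000 matches 1110xxxx → 3-byte sequence.
Byte 1: 0xE0 = 11100000, payload 0000 (4 bits).
Byte 2: 0xBD = 10111101 (10xxxxxx ✓), payload 111101.
Byte 3: 0x89 = 10001001 (10xxxxxx ✓), payload 001001.
Concatenate: 0000111101001001 = 0xF49 (16 bits → U+0F49).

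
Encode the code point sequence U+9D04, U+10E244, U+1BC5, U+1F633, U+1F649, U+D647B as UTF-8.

E9 B4 84 F4 8E 89 84 E1 AF 85 F0 9F 98 B3 F0 9F 99 89 F3 96 91 BB

U+9D04: 3-byte form → E9 B4 84.
U+10E244: 4-byte form → F4 8E 89 84.
U+1BC5: 3-byte form → E1 AF 85.
U+1F633: 4-byte form → F0 9F 98 B3.
U+1F649: 4-byte form → F0 9F 99 89.
U+D647B: 4-byte form → F3 96 91 BB.
Concatenated (22 bytes): E9 B4 84 F4 8E 89 84 E1 AF 85 F0 9F 98 B3 F0 9F 99 89 F3 96 91 BB.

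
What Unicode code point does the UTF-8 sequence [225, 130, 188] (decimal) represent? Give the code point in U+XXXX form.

U+10BC

Leading byte 0xE1 = 11100001 matches 1110xxxx → 3-byte sequence.
Byte 1: 0xE1 = 11100001, payload 0001 (4 bits).
Byte 2: 0x82 = 10000010 (10xxxxxx ✓), payload 000010.
Byte 3: 0xBC = 10111100 (10xxxxxx ✓), payload 111100.
Concatenate: 0001000010111100 = 0x10BC (16 bits → U+10BC).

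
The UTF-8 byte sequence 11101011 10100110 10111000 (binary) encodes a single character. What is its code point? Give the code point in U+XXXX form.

Leading byte 0xEB = 11101011 matches 1110xxxx → 3-byte sequence.
Byte 1: 0xEB = 11101011, payload 1011 (4 bits).
Byte 2: 0xA6 = 10100110 (10xxxxxx ✓), payload 100110.
Byte 3: 0xB8 = 10111000 (10xxxxxx ✓), payload 111000.
Concatenate: 1011100110111000 = 0xB9B8 (16 bits → U+B9B8).

U+B9B8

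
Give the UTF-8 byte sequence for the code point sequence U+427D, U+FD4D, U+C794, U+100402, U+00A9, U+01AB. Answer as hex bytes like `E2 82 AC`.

E4 89 BD EF B5 8D EC 9E 94 F4 80 90 82 C2 A9 C6 AB

U+427D: 3-byte form → E4 89 BD.
U+FD4D: 3-byte form → EF B5 8D.
U+C794: 3-byte form → EC 9E 94.
U+100402: 4-byte form → F4 80 90 82.
U+00A9: 2-byte form → C2 A9.
U+01AB: 2-byte form → C6 AB.
Concatenated (17 bytes): E4 89 BD EF B5 8D EC 9E 94 F4 80 90 82 C2 A9 C6 AB.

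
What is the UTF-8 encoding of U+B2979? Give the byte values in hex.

F2 B2 A5 B9

U+B2979 = 0xB2979 = 731513 decimal. In range U+10000–U+10FFFF → 4-byte form: 11110xxx 10xxxxxx 10xxxxxx 10xxxxxx.
Binary (21 bits): 010110010100101111001.
Split 3+6+6+6: 010 | 110010 | 100101 | 111001.
Byte 1: 11110010 = 0xF2.
Byte 2: 10110010 = 0xB2.
Byte 3: 10100101 = 0xA5.
Byte 4: 10111001 = 0xB9.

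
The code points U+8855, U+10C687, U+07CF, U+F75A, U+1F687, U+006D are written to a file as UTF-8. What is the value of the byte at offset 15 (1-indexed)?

1-indexed offset 15 is 0-indexed offset 14.
U+8855 → 3-byte form E8 A1 95 at offsets 0–2.
U+10C687 → 4-byte form F4 8C 9A 87 at offsets 3–6.
U+07CF → 2-byte form DF 8F at offsets 7–8.
U+F75A → 3-byte form EF 9D 9A at offsets 9–11.
U+1F687 → 4-byte form F0 9F 9A 87 at offsets 12–15.
Offset 14 falls in char 5's range; it's byte 3 of F0 9F 9A 87 = 0x9A.

0x9A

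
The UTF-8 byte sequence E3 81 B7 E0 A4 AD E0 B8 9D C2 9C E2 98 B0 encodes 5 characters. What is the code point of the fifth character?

Offset 0: leading byte 0xE3 = 11100011 → 3-byte char #1 = E3 81 B7.
Offset 3: leading byte 0xE0 = 11100000 → 3-byte char #2 = E0 A4 AD.
Offset 6: leading byte 0xE0 = 11100000 → 3-byte char #3 = E0 B8 9D.
Offset 9: leading byte 0xC2 = 11000010 → 2-byte char #4 = C2 9C.
Offset 11: leading byte 0xE2 = 11100010 → 3-byte char #5 = E2 98 B0.
Leading byte 0xE2 = 11100010 matches 1110xxxx → 3-byte sequence.
Byte 1: 0xE2 = 11100010, payload 0010 (4 bits).
Byte 2: 0x98 = 10011000 (10xxxxxx ✓), payload 011000.
Byte 3: 0xB0 = 10110000 (10xxxxxx ✓), payload 110000.
Concatenate: 0010011000110000 = 0x2630 (16 bits → U+2630).

U+2630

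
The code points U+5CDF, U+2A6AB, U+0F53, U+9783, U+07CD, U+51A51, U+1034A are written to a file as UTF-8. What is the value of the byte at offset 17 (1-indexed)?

0x91

1-indexed offset 17 is 0-indexed offset 16.
U+5CDF → 3-byte form E5 B3 9F at offsets 0–2.
U+2A6AB → 4-byte form F0 AA 9A AB at offsets 3–6.
U+0F53 → 3-byte form E0 BD 93 at offsets 7–9.
U+9783 → 3-byte form E9 9E 83 at offsets 10–12.
U+07CD → 2-byte form DF 8D at offsets 13–14.
U+51A51 → 4-byte form F1 91 A9 91 at offsets 15–18.
Offset 16 falls in char 6's range; it's byte 2 of F1 91 A9 91 = 0x91.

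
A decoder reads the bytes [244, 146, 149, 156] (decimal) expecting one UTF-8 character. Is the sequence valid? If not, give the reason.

invalid (encodes a value above U+10FFFF)

Leading byte 0xF4 = 11110100 → 4-byte form.
Payload = 0x11255C, which exceeds U+10FFFF, the maximum Unicode code point. (Leading bytes F5–FF, or F4 followed by ≥ 0x90, are invalid.)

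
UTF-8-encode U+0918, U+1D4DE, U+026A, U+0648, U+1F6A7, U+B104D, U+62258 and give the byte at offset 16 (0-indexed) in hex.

U+0918 → 3-byte form E0 A4 98 at offsets 0–2.
U+1D4DE → 4-byte form F0 9D 93 9E at offsets 3–6.
U+026A → 2-byte form C9 AA at offsets 7–8.
U+0648 → 2-byte form D9 88 at offsets 9–10.
U+1F6A7 → 4-byte form F0 9F 9A A7 at offsets 11–14.
U+B104D → 4-byte form F2 B1 81 8D at offsets 15–18.
Offset 16 falls in char 6's range; it's byte 2 of F2 B1 81 8D = 0xB1.

0xB1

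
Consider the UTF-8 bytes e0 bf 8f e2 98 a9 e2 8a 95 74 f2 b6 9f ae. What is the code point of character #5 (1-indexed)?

U+B67EE

Offset 0: leading byte 0xE0 = 11100000 → 3-byte char #1 = E0 BF 8F.
Offset 3: leading byte 0xE2 = 11100010 → 3-byte char #2 = E2 98 A9.
Offset 6: leading byte 0xE2 = 11100010 → 3-byte char #3 = E2 8A 95.
Offset 9: leading byte 0x74 = 01110100 → 1-byte char #4 = 74.
Offset 10: leading byte 0xF2 = 11110010 → 4-byte char #5 = F2 B6 9F AE.
Leading byte 0xF2 = 11110010 matches 11110xxx → 4-byte sequence.
Byte 1: 0xF2 = 11110010, payload 010 (3 bits).
Byte 2: 0xB6 = 10110110 (10xxxxxx ✓), payload 110110.
Byte 3: 0x9F = 10011111 (10xxxxxx ✓), payload 011111.
Byte 4: 0xAE = 10101110 (10xxxxxx ✓), payload 101110.
Concatenate: 010110110011111101110 = 0xB67EE (21 bits → U+B67EE).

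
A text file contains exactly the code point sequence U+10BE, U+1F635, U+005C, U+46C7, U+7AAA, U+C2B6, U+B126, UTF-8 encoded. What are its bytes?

U+10BE: 3-byte form → E1 82 BE.
U+1F635: 4-byte form → F0 9F 98 B5.
U+005C: 1-byte form → 5C.
U+46C7: 3-byte form → E4 9B 87.
U+7AAA: 3-byte form → E7 AA AA.
U+C2B6: 3-byte form → EC 8A B6.
U+B126: 3-byte form → EB 84 A6.
Concatenated (20 bytes): E1 82 BE F0 9F 98 B5 5C E4 9B 87 E7 AA AA EC 8A B6 EB 84 A6.

E1 82 BE F0 9F 98 B5 5C E4 9B 87 E7 AA AA EC 8A B6 EB 84 A6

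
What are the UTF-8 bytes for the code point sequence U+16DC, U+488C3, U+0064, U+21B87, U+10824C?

E1 9B 9C F1 88 A3 83 64 F0 A1 AE 87 F4 88 89 8C

U+16DC: 3-byte form → E1 9B 9C.
U+488C3: 4-byte form → F1 88 A3 83.
U+0064: 1-byte form → 64.
U+21B87: 4-byte form → F0 A1 AE 87.
U+10824C: 4-byte form → F4 88 89 8C.
Concatenated (16 bytes): E1 9B 9C F1 88 A3 83 64 F0 A1 AE 87 F4 88 89 8C.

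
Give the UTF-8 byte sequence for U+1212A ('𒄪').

F0 92 84 AA

U+1212A = 0x1212A = 74026 decimal. In range U+10000–U+10FFFF → 4-byte form: 11110xxx 10xxxxxx 10xxxxxx 10xxxxxx.
Binary (21 bits): 000010010000100101010.
Split 3+6+6+6: 000 | 010010 | 000100 | 101010.
Byte 1: 11110000 = 0xF0.
Byte 2: 10010010 = 0x92.
Byte 3: 10000100 = 0x84.
Byte 4: 10101010 = 0xAA.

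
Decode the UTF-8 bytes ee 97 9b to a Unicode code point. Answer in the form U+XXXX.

U+E5DB

Leading byte 0xEE = 11101110 matches 1110xxxx → 3-byte sequence.
Byte 1: 0xEE = 11101110, payload 1110 (4 bits).
Byte 2: 0x97 = 10010111 (10xxxxxx ✓), payload 010111.
Byte 3: 0x9B = 10011011 (10xxxxxx ✓), payload 011011.
Concatenate: 1110010111011011 = 0xE5DB (16 bits → U+E5DB).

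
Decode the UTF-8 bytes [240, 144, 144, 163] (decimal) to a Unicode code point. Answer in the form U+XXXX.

U+10423

Leading byte 0xF0 = 11110000 matches 11110xxx → 4-byte sequence.
Byte 1: 0xF0 = 11110000, payload 000 (3 bits).
Byte 2: 0x90 = 10010000 (10xxxxxx ✓), payload 010000.
Byte 3: 0x90 = 10010000 (10xxxxxx ✓), payload 010000.
Byte 4: 0xA3 = 10100011 (10xxxxxx ✓), payload 100011.
Concatenate: 000010000010000100011 = 0x10423 (21 bits → U+10423).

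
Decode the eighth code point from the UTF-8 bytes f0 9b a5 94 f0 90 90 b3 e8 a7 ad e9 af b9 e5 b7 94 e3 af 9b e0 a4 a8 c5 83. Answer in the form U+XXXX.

Offset 0: leading byte 0xF0 = 11110000 → 4-byte char #1 = F0 9B A5 94.
Offset 4: leading byte 0xF0 = 11110000 → 4-byte char #2 = F0 90 90 B3.
Offset 8: leading byte 0xE8 = 11101000 → 3-byte char #3 = E8 A7 AD.
Offset 11: leading byte 0xE9 = 11101001 → 3-byte char #4 = E9 AF B9.
Offset 14: leading byte 0xE5 = 11100101 → 3-byte char #5 = E5 B7 94.
Offset 17: leading byte 0xE3 = 11100011 → 3-byte char #6 = E3 AF 9B.
Offset 20: leading byte 0xE0 = 11100000 → 3-byte char #7 = E0 A4 A8.
Offset 23: leading byte 0xC5 = 11000101 → 2-byte char #8 = C5 83.
Leading byte 0xC5 = 11000101 matches 110xxxxx → 2-byte sequence.
Byte 1: 0xC5 = 11000101, payload 00101 (5 bits).
Byte 2: 0x83 = 10000011 (10xxxxxx ✓), payload 000011.
Concatenate: 00101000011 = 0x143 (11 bits → U+0143).

U+0143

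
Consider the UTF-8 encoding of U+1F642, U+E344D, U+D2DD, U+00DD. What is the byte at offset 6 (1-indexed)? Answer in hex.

0xA3

1-indexed offset 6 is 0-indexed offset 5.
U+1F642 → 4-byte form F0 9F 99 82 at offsets 0–3.
U+E344D → 4-byte form F3 A3 91 8D at offsets 4–7.
Offset 5 falls in char 2's range; it's byte 2 of F3 A3 91 8D = 0xA3.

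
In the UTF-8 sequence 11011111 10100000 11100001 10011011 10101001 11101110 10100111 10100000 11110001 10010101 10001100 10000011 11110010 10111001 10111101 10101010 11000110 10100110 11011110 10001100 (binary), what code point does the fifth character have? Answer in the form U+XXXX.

Offset 0: leading byte 0xDF = 11011111 → 2-byte char #1 = DF A0.
Offset 2: leading byte 0xE1 = 11100001 → 3-byte char #2 = E1 9B A9.
Offset 5: leading byte 0xEE = 11101110 → 3-byte char #3 = EE A7 A0.
Offset 8: leading byte 0xF1 = 11110001 → 4-byte char #4 = F1 95 8C 83.
Offset 12: leading byte 0xF2 = 11110010 → 4-byte char #5 = F2 B9 BD AA.
Leading byte 0xF2 = 11110010 matches 11110xxx → 4-byte sequence.
Byte 1: 0xF2 = 11110010, payload 010 (3 bits).
Byte 2: 0xB9 = 10111001 (10xxxxxx ✓), payload 111001.
Byte 3: 0xBD = 10111101 (10xxxxxx ✓), payload 111101.
Byte 4: 0xAA = 10101010 (10xxxxxx ✓), payload 101010.
Concatenate: 010111001111101101010 = 0xB9F6A (21 bits → U+B9F6A).

U+B9F6A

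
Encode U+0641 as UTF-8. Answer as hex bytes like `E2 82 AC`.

U+0641 = 0x641 = 1601 decimal. In range U+0080–U+07FF → 2-byte form: 110xxxxx 10xxxxxx.
Binary (11 bits): 11001000001.
Split 5+6: 11001 | 000001.
Byte 1: 11011001 = 0xD9.
Byte 2: 10000001 = 0x81.

D9 81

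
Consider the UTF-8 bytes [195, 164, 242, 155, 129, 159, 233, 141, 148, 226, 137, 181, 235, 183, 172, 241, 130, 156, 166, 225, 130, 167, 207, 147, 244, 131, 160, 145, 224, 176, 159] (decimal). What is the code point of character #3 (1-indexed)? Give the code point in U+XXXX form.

Offset 0: leading byte 0xC3 = 11000011 → 2-byte char #1 = C3 A4.
Offset 2: leading byte 0xF2 = 11110010 → 4-byte char #2 = F2 9B 81 9F.
Offset 6: leading byte 0xE9 = 11101001 → 3-byte char #3 = E9 8D 94.
Leading byte 0xE9 = 11101001 matches 1110xxxx → 3-byte sequence.
Byte 1: 0xE9 = 11101001, payload 1001 (4 bits).
Byte 2: 0x8D = 10001101 (10xxxxxx ✓), payload 001101.
Byte 3: 0x94 = 10010100 (10xxxxxx ✓), payload 010100.
Concatenate: 1001001101010100 = 0x9354 (16 bits → U+9354).

U+9354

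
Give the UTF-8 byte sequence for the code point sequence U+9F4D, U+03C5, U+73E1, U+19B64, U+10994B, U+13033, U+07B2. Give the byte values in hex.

E9 BD 8D CF 85 E7 8F A1 F0 99 AD A4 F4 89 A5 8B F0 93 80 B3 DE B2

U+9F4D: 3-byte form → E9 BD 8D.
U+03C5: 2-byte form → CF 85.
U+73E1: 3-byte form → E7 8F A1.
U+19B64: 4-byte form → F0 99 AD A4.
U+10994B: 4-byte form → F4 89 A5 8B.
U+13033: 4-byte form → F0 93 80 B3.
U+07B2: 2-byte form → DE B2.
Concatenated (22 bytes): E9 BD 8D CF 85 E7 8F A1 F0 99 AD A4 F4 89 A5 8B F0 93 80 B3 DE B2.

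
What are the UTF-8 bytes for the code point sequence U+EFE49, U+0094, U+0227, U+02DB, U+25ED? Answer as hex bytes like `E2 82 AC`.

U+EFE49: 4-byte form → F3 AF B9 89.
U+0094: 2-byte form → C2 94.
U+0227: 2-byte form → C8 A7.
U+02DB: 2-byte form → CB 9B.
U+25ED: 3-byte form → E2 97 AD.
Concatenated (13 bytes): F3 AF B9 89 C2 94 C8 A7 CB 9B E2 97 AD.

F3 AF B9 89 C2 94 C8 A7 CB 9B E2 97 AD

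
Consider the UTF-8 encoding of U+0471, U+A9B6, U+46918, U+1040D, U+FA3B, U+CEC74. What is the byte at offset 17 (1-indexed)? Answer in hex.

0xF3

1-indexed offset 17 is 0-indexed offset 16.
U+0471 → 2-byte form D1 B1 at offsets 0–1.
U+A9B6 → 3-byte form EA A6 B6 at offsets 2–4.
U+46918 → 4-byte form F1 86 A4 98 at offsets 5–8.
U+1040D → 4-byte form F0 90 90 8D at offsets 9–12.
U+FA3B → 3-byte form EF A8 BB at offsets 13–15.
U+CEC74 → 4-byte form F3 8E B1 B4 at offsets 16–19.
Offset 16 falls in char 6's range; it's byte 1 of F3 8E B1 B4 = 0xF3.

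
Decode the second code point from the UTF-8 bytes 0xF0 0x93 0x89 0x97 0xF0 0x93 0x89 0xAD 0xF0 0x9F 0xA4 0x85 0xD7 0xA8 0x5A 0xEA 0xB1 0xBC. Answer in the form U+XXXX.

U+1326D

Offset 0: leading byte 0xF0 = 11110000 → 4-byte char #1 = F0 93 89 97.
Offset 4: leading byte 0xF0 = 11110000 → 4-byte char #2 = F0 93 89 AD.
Leading byte 0xF0 = 11110000 matches 11110xxx → 4-byte sequence.
Byte 1: 0xF0 = 11110000, payload 000 (3 bits).
Byte 2: 0x93 = 10010011 (10xxxxxx ✓), payload 010011.
Byte 3: 0x89 = 10001001 (10xxxxxx ✓), payload 001001.
Byte 4: 0xAD = 10101101 (10xxxxxx ✓), payload 101101.
Concatenate: 000010011001001101101 = 0x1326D (21 bits → U+1326D).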